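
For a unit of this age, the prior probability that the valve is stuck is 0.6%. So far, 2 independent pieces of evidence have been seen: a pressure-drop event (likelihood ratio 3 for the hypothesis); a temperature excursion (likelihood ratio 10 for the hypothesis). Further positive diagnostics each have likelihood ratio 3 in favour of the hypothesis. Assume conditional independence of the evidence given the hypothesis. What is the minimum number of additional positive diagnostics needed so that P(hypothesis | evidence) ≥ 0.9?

4

Prior odds = 0.006/0.994 = 3/497.
Combined Bayes factor of the evidence already in hand = 3 × 10 = 30.
Odds after that evidence = (3/497) × 30 = 90/497.
Target odds = 0.9/0.1 = 9.
Need 3ⁿ ≥ 9 ÷ (90/497) = 49.7.
3³ = 27 falls short of 49.7 but 3⁴ = 81 reaches it, so n = 4.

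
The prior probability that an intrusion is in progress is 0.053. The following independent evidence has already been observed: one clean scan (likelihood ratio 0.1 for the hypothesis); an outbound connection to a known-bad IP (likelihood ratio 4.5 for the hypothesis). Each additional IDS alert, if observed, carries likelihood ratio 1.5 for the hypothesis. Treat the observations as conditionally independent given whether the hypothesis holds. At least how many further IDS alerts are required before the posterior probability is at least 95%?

Prior odds = 0.053/0.947 = 53/947.
Combined Bayes factor of the evidence already in hand = 0.1 × 4.5 = 0.45.
Odds after that evidence = (53/947) × 0.45 = 477/18940.
Target odds = 0.95/0.05 = 19.
Need 1.5ⁿ ≥ 19 ÷ (477/18940) = 359860/477.
1.5¹⁶ = 43046721/65536 falls short of 359860/477 but 1.5¹⁷ = 129140163/131072 reaches it, so n = 17.

17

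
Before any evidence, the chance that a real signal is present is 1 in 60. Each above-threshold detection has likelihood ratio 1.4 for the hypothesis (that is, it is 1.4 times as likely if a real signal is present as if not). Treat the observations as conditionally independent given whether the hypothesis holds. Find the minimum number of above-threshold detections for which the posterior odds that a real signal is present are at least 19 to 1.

21

Prior odds = (1/60)/(59/60) = 1/59.
Likelihood ratio per above-threshold detection = 1.4.
Target odds = 19.
Need (1/59) × 1.4ⁿ ≥ 19, i.e. 1.4ⁿ ≥ 1121.
1.4²⁰ ≈836.683 falls short of 1121 but 1.4²¹ ≈1171.36 reaches it, so n = 21.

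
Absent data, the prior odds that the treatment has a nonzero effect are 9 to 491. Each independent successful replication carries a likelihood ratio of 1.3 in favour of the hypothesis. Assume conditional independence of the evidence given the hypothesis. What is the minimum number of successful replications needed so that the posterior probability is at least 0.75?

20

Prior odds = 9/491.
Likelihood ratio per successful replication = 1.3.
Target posterior odds = 0.75/0.25 = 3.
Need (9/491) × 1.3ⁿ ≥ 3, i.e. 1.3ⁿ ≥ 491/3.
1.3¹⁹ ≈146.192 falls short of 491/3 but 1.3²⁰ ≈190.05 reaches it, so n = 20.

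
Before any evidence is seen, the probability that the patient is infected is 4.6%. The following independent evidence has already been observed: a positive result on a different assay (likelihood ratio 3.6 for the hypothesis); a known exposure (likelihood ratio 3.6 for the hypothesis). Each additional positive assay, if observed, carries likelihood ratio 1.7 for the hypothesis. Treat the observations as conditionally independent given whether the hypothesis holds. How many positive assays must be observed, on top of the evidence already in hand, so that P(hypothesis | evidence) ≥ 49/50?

Prior odds = 0.046/0.954 = 23/477.
Combined Bayes factor of the evidence already in hand = 3.6 × 3.6 = 12.96.
Odds after that evidence = (23/477) × 12.96 = 828/1325.
Target odds = 0.98/0.02 = 49.
Need 1.7ⁿ ≥ 49 ÷ (828/1325) = 64925/828.
1.7⁸ ≈69.7576 falls short of 64925/828 but 1.7⁹ ≈118.588 reaches it, so n = 9.

9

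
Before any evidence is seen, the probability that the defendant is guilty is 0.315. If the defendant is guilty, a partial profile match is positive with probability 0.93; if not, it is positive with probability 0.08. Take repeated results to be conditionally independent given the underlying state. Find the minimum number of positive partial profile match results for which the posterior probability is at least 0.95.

Prior odds: 0.315 ÷ 0.685 = 63/137.
Likelihood ratio of a positive = 0.93/0.08 = 11.625.
Target odds: 0.95 ÷ 0.05 = 19.
Require 11.625ⁿ ≥ 19 ÷ (63/137) = 2603/63.
11.625¹ = 11.625 falls short of 2603/63 but 11.625² = 135.140625 reaches it, so n = 2.

2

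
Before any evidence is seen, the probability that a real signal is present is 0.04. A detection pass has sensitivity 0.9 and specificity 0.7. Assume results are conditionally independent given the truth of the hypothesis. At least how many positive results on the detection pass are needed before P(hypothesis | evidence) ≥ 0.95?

Prior odds: 0.04 ÷ 0.96 = 1/24.
False-positive rate = 1 − 0.7 = 0.3; likelihood ratio of a positive = 0.9/0.3 = 3.
Target odds: 0.95 ÷ 0.05 = 19.
Need (1/24) × 3ⁿ ≥ 19, i.e. 3ⁿ ≥ 456.
3⁵ = 243 falls short of 456 but 3⁶ = 729 reaches it, so n = 6.

6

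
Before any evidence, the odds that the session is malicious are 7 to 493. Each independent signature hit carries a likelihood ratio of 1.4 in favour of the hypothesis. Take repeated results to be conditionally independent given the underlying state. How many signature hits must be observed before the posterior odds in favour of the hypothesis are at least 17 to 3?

18

Prior odds = 7/493.
Likelihood ratio per signature hit = 1.4.
Target odds = 17/3.
Require 1.4ⁿ ≥ 17/3 ÷ (7/493) = 8381/21.
1.4¹⁷ ≈304.913 falls short of 8381/21 but 1.4¹⁸ ≈426.879 reaches it, so n = 18.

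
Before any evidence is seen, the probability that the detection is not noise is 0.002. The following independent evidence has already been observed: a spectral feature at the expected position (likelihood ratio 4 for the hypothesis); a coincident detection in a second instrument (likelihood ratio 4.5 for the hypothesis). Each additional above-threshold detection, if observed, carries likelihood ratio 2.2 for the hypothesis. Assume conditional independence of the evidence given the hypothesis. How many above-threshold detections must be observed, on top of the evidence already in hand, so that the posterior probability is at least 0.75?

6

Prior odds = 0.002/0.998 = 1/499.
Combined Bayes factor of the evidence already in hand = 4 × 4.5 = 18.
Odds after that evidence = (1/499) × 18 = 18/499.
Target odds = 0.75/0.25 = 3.
Need 2.2ⁿ ≥ 3 ÷ (18/499) = 499/6.
2.2⁵ = 51.53632 falls short of 499/6 but 2.2⁶ = 1771561/15625 reaches it, so n = 6.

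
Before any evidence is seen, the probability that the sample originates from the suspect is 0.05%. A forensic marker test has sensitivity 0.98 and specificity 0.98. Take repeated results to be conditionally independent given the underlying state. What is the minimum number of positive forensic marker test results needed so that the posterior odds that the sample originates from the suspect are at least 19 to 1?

Prior odds: 0.0005 ÷ 0.9995 = 1/1999.
False-positive rate = 1 − 0.98 = 0.02; likelihood ratio of a positive = 0.98/0.02 = 49.
Target odds = 19.
Require 49ⁿ ≥ 19 ÷ (1/1999) = 37981.
49² = 2401 falls short of 37981 but 49³ = 117649 reaches it, so n = 3.

3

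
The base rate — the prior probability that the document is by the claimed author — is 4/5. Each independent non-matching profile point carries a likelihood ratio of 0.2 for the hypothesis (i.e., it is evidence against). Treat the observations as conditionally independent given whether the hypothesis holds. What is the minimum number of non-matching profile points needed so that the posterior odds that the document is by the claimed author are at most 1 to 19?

3

Prior odds = 0.8/0.2 = 4.
Likelihood ratio per non-matching profile point = 0.2.
Target odds = 1/19.
Require 0.2ⁿ ≤ 1/19 ÷ 4 = 1/76.
0.2² = 0.04 is still above 1/76 but 0.2³ = 0.008 is at or below it, so n = 3.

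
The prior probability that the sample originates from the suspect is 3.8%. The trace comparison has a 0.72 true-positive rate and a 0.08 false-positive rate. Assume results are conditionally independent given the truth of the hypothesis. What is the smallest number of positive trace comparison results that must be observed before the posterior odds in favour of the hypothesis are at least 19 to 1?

Prior odds: 0.038 ÷ 0.962 = 19/481.
Likelihood ratio of a positive result = 0.72/0.08 = 9.
Target odds = 19.
Require 9ⁿ ≥ 19 ÷ (19/481) = 481.
9² = 81 falls short of 481 but 9³ = 729 reaches it, so n = 3.

3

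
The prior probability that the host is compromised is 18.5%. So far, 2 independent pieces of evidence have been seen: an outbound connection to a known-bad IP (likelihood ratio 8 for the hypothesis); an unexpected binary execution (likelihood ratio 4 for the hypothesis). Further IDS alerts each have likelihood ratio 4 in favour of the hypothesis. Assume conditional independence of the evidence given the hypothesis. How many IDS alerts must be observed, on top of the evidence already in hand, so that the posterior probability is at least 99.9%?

4

Prior odds = 0.185/0.815 = 37/163.
Combined Bayes factor of the evidence already in hand = 8 × 4 = 32.
Odds after that evidence = (37/163) × 32 = 1184/163.
Target odds = 0.999/0.001 = 999.
Need 4ⁿ ≥ 999 ÷ (1184/163) = 137.53125.
4³ = 64 falls short of 137.53125 but 4⁴ = 256 reaches it, so n = 4.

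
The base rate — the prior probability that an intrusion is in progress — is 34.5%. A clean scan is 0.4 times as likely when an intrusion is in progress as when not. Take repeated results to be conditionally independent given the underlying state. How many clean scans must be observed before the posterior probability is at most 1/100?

5

Prior odds = 0.345/0.655 = 69/131.
Likelihood ratio per clean scan = 0.4.
Target odds: 0.01 ÷ 0.99 = 1/99.
Require 0.4ⁿ ≤ 1/99 ÷ (69/131) = 131/6831.
0.4⁴ = 0.0256 is still above 131/6831 but 0.4⁵ = 0.01024 is at or below it, so n = 5.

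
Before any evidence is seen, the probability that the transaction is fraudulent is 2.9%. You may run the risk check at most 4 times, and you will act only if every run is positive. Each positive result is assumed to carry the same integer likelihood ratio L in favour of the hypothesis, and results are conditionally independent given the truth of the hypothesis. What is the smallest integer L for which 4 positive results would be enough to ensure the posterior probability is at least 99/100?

8

Prior odds = 0.029/0.971 = 29/971.
Target odds = 0.99/0.01 = 99.
Need L⁴ ≥ 99 ÷ (29/971) = 96129/29.
7⁴ = 2401 < 96129/29 ≤ 4096 = 8⁴, so L = 8.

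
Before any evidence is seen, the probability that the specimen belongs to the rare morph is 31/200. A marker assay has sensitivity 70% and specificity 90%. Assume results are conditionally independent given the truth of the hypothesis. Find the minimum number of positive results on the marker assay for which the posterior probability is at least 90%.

Prior odds: 0.155 ÷ 0.845 = 31/169.
False-positive rate = 1 − 0.9 = 0.1; likelihood ratio of a positive = 0.7/0.1 = 7.
Target posterior odds = 0.9/0.1 = 9.
Require 7ⁿ ≥ 9 ÷ (31/169) = 1521/31.
7² = 49 falls short of 1521/31 but 7³ = 343 reaches it, so n = 3.

3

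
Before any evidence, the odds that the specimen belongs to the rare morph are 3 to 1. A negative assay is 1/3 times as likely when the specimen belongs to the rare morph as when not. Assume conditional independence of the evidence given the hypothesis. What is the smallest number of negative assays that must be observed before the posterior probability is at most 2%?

5

Prior odds = 3.
Likelihood ratio per negative assay = 1/3.
Target posterior odds = 0.02/0.98 = 1/49.
Need 3 × (1/3)ⁿ ≤ 1/49, i.e. (1/3)ⁿ ≤ 1/147.
(1/3)⁴ = 1/81 is still above 1/147 but (1/3)⁵ = 1/243 is at or below it, so n = 5.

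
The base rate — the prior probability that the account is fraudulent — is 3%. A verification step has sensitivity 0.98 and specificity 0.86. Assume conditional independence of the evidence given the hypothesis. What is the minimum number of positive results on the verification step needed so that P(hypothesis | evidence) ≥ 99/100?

5

Prior odds = 0.03/0.97 = 3/97.
False-positive rate = 1 − 0.86 = 0.14; likelihood ratio of a positive = 0.98/0.14 = 7.
Target odds: 0.99 ÷ 0.01 = 99.
Require 7ⁿ ≥ 99 ÷ (3/97) = 3201.
7⁴ = 2401 falls short of 3201 but 7⁵ = 16807 reaches it, so n = 5.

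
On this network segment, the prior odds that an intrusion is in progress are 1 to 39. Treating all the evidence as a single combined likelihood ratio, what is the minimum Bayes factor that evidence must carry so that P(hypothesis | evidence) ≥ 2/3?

78

Prior odds = 1/39.
Target odds = (2/3)/(1/3) = 2.
Required Bayes factor = 2 ÷ (1/39) = 78.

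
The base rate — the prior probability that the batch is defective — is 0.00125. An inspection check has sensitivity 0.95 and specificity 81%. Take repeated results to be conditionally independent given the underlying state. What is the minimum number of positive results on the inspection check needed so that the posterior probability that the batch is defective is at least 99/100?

8

Prior odds: 0.00125 ÷ 0.99875 = 1/799.
False-positive rate = 1 − 0.81 = 0.19; likelihood ratio of a positive = 0.95/0.19 = 5.
Target posterior odds = 0.99/0.01 = 99.
Require 5ⁿ ≥ 99 ÷ (1/799) = 79101.
5⁷ = 78125 falls short of 79101 but 5⁸ = 390625 reaches it, so n = 8.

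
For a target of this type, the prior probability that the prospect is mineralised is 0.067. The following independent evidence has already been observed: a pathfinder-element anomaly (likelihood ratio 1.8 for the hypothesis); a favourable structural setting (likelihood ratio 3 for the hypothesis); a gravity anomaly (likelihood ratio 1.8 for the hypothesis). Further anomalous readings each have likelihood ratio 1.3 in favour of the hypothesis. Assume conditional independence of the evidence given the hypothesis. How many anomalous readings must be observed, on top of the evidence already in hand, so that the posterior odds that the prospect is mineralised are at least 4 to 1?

7

Prior odds = 0.067/0.933 = 67/933.
Combined Bayes factor of the evidence already in hand = 1.8 × 3 × 1.8 = 9.72.
Odds after that evidence = (67/933) × 9.72 = 5427/7775.
Target odds = 4.
Need 1.3ⁿ ≥ 4 ÷ (5427/7775) = 31100/5427.
1.3⁶ = 4826809/1000000 falls short of 31100/5427 but 1.3⁷ = 62748517/10000000 reaches it, so n = 7.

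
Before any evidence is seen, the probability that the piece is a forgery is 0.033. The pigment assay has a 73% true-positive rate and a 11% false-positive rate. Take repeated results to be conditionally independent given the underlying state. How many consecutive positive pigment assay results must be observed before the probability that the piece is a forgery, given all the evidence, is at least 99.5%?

Prior odds: 0.033 ÷ 0.967 = 33/967.
Likelihood ratio of a positive result = 0.73/0.11 = 73/11.
Target posterior odds = 0.995/0.005 = 199.
Need (33/967) × (73/11)ⁿ ≥ 199, i.e. (73/11)ⁿ ≥ 192433/33.
(73/11)⁴ = 28398241/14641 falls short of 192433/33 but (73/11)⁵ ≈12872.1 reaches it, so n = 5.

5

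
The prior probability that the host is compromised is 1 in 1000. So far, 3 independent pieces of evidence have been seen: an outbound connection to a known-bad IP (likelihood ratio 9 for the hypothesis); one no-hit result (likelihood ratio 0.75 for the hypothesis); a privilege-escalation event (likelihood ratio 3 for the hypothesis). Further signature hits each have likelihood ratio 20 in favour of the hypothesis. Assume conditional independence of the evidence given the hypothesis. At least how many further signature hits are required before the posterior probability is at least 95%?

Prior odds = 0.001/0.999 = 1/999.
Combined Bayes factor of the evidence already in hand = 9 × 0.75 × 3 = 20.25.
Odds after that evidence = (1/999) × 20.25 = 3/148.
Target odds = 0.95/0.05 = 19.
Need 20ⁿ ≥ 19 ÷ (3/148) = 2812/3.
20² = 400 falls short of 2812/3 but 20³ = 8000 reaches it, so n = 3.

3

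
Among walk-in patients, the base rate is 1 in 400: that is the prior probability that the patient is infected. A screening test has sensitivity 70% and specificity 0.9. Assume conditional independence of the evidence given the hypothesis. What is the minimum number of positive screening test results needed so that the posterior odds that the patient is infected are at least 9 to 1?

Prior odds = 0.0025/0.9975 = 1/399.
False-positive rate = 1 − 0.9 = 0.1; likelihood ratio of a positive = 0.7/0.1 = 7.
Target odds = 9.
Require 7ⁿ ≥ 9 ÷ (1/399) = 3591.
7⁴ = 2401 falls short of 3591 but 7⁵ = 16807 reaches it, so n = 5.

5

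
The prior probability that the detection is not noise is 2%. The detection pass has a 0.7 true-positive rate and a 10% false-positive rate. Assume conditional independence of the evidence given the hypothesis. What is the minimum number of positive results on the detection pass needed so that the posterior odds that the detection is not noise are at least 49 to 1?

Prior odds: 0.02 ÷ 0.98 = 1/49.
Likelihood ratio of a positive result = 0.7/0.1 = 7.
Target odds = 49.
Need (1/49) × 7ⁿ ≥ 49, i.e. 7ⁿ ≥ 2401.
7³ = 343 falls short of 2401 but 7⁴ = 2401 reaches it, so n = 4.

4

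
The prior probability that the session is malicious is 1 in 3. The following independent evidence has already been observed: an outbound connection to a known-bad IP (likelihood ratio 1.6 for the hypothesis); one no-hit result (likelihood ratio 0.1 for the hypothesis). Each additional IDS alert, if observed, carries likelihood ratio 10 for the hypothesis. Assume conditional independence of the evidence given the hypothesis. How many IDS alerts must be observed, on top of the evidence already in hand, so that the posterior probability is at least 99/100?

4

Prior odds = (1/3)/(2/3) = 0.5.
Combined Bayes factor of the evidence already in hand = 1.6 × 0.1 = 0.16.
Odds after that evidence = 0.5 × 0.16 = 0.08.
Target odds = 0.99/0.01 = 99.
Need 10ⁿ ≥ 99 ÷ 0.08 = 1237.5.
10³ = 1000 falls short of 1237.5 but 10⁴ = 10000 reaches it, so n = 4.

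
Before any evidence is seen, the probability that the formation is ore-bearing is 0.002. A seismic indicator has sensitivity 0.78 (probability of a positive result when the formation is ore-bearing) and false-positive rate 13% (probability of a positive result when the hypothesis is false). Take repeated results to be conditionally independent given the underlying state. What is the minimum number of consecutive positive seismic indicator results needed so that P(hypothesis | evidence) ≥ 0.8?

5

Prior odds = 0.002/0.998 = 1/499.
Likelihood ratio of a positive result = 0.78/0.13 = 6.
Target odds: 0.8 ÷ 0.2 = 4.
Require 6ⁿ ≥ 4 ÷ (1/499) = 1996.
6⁴ = 1296 falls short of 1996 but 6⁵ = 7776 reaches it, so n = 5.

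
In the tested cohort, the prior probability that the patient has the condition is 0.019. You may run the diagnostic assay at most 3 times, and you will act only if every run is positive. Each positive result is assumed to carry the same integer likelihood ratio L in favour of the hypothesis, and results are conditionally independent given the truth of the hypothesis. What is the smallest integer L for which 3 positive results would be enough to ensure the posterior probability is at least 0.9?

Prior odds = 0.019/0.981 = 19/981.
Target odds = 0.9/0.1 = 9.
Need L³ ≥ 9 ÷ (19/981) = 8829/19.
7³ = 343 < 8829/19 ≤ 512 = 8³, so L = 8.

8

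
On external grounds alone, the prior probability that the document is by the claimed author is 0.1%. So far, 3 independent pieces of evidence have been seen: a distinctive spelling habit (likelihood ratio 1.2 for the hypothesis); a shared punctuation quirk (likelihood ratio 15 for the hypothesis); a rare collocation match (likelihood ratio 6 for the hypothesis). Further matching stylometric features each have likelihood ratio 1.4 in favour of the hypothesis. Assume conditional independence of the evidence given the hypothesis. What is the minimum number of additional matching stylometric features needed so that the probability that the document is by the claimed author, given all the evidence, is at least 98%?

Prior odds = 0.001/0.999 = 1/999.
Combined Bayes factor of the evidence already in hand = 1.2 × 15 × 6 = 108.
Odds after that evidence = (1/999) × 108 = 4/37.
Target odds = 0.98/0.02 = 49.
Need 1.4ⁿ ≥ 49 ÷ (4/37) = 453.25.
1.4¹⁸ ≈426.879 falls short of 453.25 but 1.4¹⁹ ≈597.63 reaches it, so n = 19.

19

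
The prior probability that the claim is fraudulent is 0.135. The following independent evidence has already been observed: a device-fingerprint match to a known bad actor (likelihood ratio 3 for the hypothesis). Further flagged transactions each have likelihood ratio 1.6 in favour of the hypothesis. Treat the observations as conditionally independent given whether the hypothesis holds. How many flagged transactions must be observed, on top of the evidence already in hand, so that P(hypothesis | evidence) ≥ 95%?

Prior odds = 0.135/0.865 = 27/173.
Bayes factor of the evidence already in hand = 3.
Odds after that evidence = (27/173) × 3 = 81/173.
Target odds = 0.95/0.05 = 19.
Need 1.6ⁿ ≥ 19 ÷ (81/173) = 3287/81.
1.6⁷ = 2097152/78125 falls short of 3287/81 but 1.6⁸ = 16777216/390625 reaches it, so n = 8.

8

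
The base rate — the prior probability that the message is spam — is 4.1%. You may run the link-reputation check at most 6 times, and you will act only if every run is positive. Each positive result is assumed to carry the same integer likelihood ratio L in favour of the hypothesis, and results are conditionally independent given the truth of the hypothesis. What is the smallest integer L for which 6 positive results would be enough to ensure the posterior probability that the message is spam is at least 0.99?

Prior odds = 0.041/0.959 = 41/959.
Target odds = 0.99/0.01 = 99.
Need L⁶ ≥ 99 ÷ (41/959) = 94941/41.
3⁶ = 729 < 94941/41 ≤ 4096 = 4⁶, so L = 4.

4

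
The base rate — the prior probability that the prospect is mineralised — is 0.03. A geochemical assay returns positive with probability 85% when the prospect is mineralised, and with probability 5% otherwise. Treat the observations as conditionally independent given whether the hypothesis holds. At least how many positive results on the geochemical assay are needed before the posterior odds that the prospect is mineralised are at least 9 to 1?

3

Prior odds: 0.03 ÷ 0.97 = 3/97.
Likelihood ratio of a positive result = 0.85/0.05 = 17.
Target odds = 9.
Require 17ⁿ ≥ 9 ÷ (3/97) = 291.
17² = 289 falls short of 291 but 17³ = 4913 reaches it, so n = 3.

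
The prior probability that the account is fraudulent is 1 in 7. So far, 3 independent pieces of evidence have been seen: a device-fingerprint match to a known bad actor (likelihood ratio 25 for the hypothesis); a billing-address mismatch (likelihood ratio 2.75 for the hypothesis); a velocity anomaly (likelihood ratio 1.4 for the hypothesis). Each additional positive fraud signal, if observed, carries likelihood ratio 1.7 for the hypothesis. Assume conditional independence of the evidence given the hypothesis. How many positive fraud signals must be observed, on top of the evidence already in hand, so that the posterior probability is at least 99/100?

4

Prior odds = (1/7)/(6/7) = 1/6.
Combined Bayes factor of the evidence already in hand = 25 × 2.75 × 1.4 = 96.25.
Odds after that evidence = (1/6) × 96.25 = 385/24.
Target odds = 0.99/0.01 = 99.
Need 1.7ⁿ ≥ 99 ÷ (385/24) = 216/35.
1.7³ = 4.913 falls short of 216/35 but 1.7⁴ = 8.3521 reaches it, so n = 4.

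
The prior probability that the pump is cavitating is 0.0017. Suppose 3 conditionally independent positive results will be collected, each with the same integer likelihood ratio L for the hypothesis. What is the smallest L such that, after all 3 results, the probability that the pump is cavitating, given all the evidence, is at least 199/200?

Prior odds = 0.0017/0.9983 = 17/9983.
Target odds = 0.995/0.005 = 199.
Need L³ ≥ 199 ÷ (17/9983) = 1986617/17.
48³ = 110592 < 1986617/17 ≤ 117649 = 49³, so L = 49.

49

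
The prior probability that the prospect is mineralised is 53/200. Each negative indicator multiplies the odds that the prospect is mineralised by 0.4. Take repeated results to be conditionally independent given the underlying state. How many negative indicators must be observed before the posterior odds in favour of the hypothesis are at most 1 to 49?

4

Prior odds: 0.265 ÷ 0.735 = 53/147.
Likelihood ratio per negative indicator = 0.4.
Target odds = 1/49.
Need (53/147) × 0.4ⁿ ≤ 1/49, i.e. 0.4ⁿ ≤ 3/53.
0.4³ = 0.064 is still above 3/53 but 0.4⁴ = 0.0256 is at or below it, so n = 4.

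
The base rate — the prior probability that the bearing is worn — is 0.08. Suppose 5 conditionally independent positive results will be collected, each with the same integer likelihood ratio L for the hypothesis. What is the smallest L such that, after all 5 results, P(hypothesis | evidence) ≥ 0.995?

5

Prior odds = 0.08/0.92 = 2/23.
Target odds = 0.995/0.005 = 199.
Need L⁵ ≥ 199 ÷ (2/23) = 2288.5.
4⁵ = 1024 < 2288.5 ≤ 3125 = 5⁵, so L = 5.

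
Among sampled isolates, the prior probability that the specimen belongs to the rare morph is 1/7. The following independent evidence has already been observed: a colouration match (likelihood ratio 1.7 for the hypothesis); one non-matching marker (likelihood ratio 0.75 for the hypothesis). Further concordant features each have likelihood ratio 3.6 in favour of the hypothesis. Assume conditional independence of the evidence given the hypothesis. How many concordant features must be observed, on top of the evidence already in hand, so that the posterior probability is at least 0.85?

Prior odds = (1/7)/(6/7) = 1/6.
Combined Bayes factor of the evidence already in hand = 1.7 × 0.75 = 1.275.
Odds after that evidence = (1/6) × 1.275 = 0.2125.
Target odds = 0.85/0.15 = 17/3.
Need 3.6ⁿ ≥ 17/3 ÷ 0.2125 = 80/3.
3.6² = 12.96 falls short of 80/3 but 3.6³ = 46.656 reaches it, so n = 3.

3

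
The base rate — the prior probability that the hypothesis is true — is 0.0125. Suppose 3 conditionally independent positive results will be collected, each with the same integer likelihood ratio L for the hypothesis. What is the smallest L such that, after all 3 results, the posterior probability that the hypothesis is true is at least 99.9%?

43

Prior odds = 0.0125/0.9875 = 1/79.
Target odds = 0.999/0.001 = 999.
Need L³ ≥ 999 ÷ (1/79) = 78921.
42³ = 74088 < 78921 ≤ 79507 = 43³, so L = 43.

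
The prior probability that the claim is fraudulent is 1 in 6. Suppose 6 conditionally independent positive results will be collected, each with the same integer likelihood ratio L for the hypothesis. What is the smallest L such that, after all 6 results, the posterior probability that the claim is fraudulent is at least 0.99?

Prior odds = (1/6)/(5/6) = 0.2.
Target odds = 0.99/0.01 = 99.
Need L⁶ ≥ 99 ÷ 0.2 = 495.
2⁶ = 64 < 495 ≤ 729 = 3⁶, so L = 3.

3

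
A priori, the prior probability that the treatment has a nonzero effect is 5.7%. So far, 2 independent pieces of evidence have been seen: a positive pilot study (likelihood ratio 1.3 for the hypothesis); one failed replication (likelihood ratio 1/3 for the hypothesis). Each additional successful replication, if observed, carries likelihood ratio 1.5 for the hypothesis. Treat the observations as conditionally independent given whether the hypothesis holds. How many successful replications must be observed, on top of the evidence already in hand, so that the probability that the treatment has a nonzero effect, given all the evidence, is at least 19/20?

17

Prior odds = 0.057/0.943 = 57/943.
Combined Bayes factor of the evidence already in hand = 1.3 × (1/3) = 13/30.
Odds after that evidence = (57/943) × 13/30 = 247/9430.
Target odds = 0.95/0.05 = 19.
Need 1.5ⁿ ≥ 19 ÷ (247/9430) = 9430/13.
1.5¹⁶ = 43046721/65536 falls short of 9430/13 but 1.5¹⁷ = 129140163/131072 reaches it, so n = 17.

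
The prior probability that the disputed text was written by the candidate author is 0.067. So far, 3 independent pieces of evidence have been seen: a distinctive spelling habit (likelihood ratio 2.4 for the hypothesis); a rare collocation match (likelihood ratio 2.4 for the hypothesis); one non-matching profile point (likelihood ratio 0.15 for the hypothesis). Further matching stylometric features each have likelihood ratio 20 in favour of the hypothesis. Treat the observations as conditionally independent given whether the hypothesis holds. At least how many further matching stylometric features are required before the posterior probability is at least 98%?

3

Prior odds = 0.067/0.933 = 67/933.
Combined Bayes factor of the evidence already in hand = 2.4 × 2.4 × 0.15 = 0.864.
Odds after that evidence = (67/933) × 0.864 = 2412/38875.
Target odds = 0.98/0.02 = 49.
Need 20ⁿ ≥ 49 ÷ (2412/38875) = 1904875/2412.
20² = 400 falls short of 1904875/2412 but 20³ = 8000 reaches it, so n = 3.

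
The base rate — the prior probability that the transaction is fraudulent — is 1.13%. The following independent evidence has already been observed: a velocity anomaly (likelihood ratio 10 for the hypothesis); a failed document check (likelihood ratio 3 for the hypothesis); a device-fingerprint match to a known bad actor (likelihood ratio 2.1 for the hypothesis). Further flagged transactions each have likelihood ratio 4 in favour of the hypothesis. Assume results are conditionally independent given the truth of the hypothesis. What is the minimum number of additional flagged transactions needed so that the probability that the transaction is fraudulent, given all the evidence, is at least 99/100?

4

Prior odds = 0.0113/0.9887 = 113/9887.
Combined Bayes factor of the evidence already in hand = 10 × 3 × 2.1 = 63.
Odds after that evidence = (113/9887) × 63 = 7119/9887.
Target odds = 0.99/0.01 = 99.
Need 4ⁿ ≥ 99 ÷ (7119/9887) = 108757/791.
4³ = 64 falls short of 108757/791 but 4⁴ = 256 reaches it, so n = 4.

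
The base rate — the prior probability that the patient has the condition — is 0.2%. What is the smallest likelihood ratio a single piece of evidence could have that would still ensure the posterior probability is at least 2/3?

Prior odds = 0.002/0.998 = 1/499.
Target odds = (2/3)/(1/3) = 2.
Required Bayes factor = 2 ÷ (1/499) = 998.

998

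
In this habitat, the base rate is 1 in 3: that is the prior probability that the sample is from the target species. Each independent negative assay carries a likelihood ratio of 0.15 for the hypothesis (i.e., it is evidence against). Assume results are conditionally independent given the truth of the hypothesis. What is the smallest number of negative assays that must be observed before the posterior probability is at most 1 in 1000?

Prior odds = (1/3)/(2/3) = 0.5.
Likelihood ratio per negative assay = 0.15.
Target posterior odds = 0.001/0.999 = 1/999.
Require 0.15ⁿ ≤ 1/999 ÷ 0.5 = 2/999.
0.15³ = 0.003375 is still above 2/999 but 0.15⁴ = 81/160000 is at or below it, so n = 4.

4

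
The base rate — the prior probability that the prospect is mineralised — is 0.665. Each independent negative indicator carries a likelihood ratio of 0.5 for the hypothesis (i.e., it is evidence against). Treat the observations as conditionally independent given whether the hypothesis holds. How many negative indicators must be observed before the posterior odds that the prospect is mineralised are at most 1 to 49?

Prior odds = 0.665/0.335 = 133/67.
Likelihood ratio per negative indicator = 0.5.
Target odds = 1/49.
Need (133/67) × 0.5ⁿ ≤ 1/49, i.e. 0.5ⁿ ≤ 67/6517.
0.5⁶ = 0.015625 is still above 67/6517 but 0.5⁷ = 0.0078125 is at or below it, so n = 7.

7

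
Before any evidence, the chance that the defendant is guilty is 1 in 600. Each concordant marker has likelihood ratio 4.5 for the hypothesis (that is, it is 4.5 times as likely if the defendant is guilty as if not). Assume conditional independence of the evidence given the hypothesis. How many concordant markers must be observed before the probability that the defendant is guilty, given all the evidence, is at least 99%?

Prior odds: (1/600) ÷ (599/600) = 1/599.
Likelihood ratio per concordant marker = 4.5.
Target posterior odds = 0.99/0.01 = 99.
Need (1/599) × 4.5ⁿ ≥ 99, i.e. 4.5ⁿ ≥ 59301.
4.5⁷ = 4782969/128 falls short of 59301 but 4.5⁸ = 43046721/256 reaches it, so n = 8.

8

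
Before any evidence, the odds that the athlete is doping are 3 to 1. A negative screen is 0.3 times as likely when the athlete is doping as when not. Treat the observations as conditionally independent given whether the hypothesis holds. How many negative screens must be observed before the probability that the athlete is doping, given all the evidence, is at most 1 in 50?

Prior odds = 3.
Likelihood ratio per negative screen = 0.3.
Target posterior odds = 0.02/0.98 = 1/49.
Require 0.3ⁿ ≤ 1/49 ÷ 3 = 1/147.
0.3⁴ = 0.0081 is still above 1/147 but 0.3⁵ = 243/100000 is at or below it, so n = 5.

5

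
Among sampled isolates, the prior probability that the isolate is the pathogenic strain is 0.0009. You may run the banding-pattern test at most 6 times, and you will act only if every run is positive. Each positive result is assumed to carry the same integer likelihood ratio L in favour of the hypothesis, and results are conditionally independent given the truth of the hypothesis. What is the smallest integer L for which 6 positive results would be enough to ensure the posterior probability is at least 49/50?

7

Prior odds = 0.0009/0.9991 = 9/9991.
Target odds = 0.98/0.02 = 49.
Need L⁶ ≥ 49 ÷ (9/9991) = 489559/9.
6⁶ = 46656 < 489559/9 ≤ 117649 = 7⁶, so L = 7.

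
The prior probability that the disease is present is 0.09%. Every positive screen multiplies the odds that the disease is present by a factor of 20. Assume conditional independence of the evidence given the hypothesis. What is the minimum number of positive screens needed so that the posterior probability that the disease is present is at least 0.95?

4

Prior odds = 0.0009/0.9991 = 9/9991.
Likelihood ratio per positive screen = 20.
Target odds: 0.95 ÷ 0.05 = 19.
Need (9/9991) × 20ⁿ ≥ 19, i.e. 20ⁿ ≥ 189829/9.
20³ = 8000 falls short of 189829/9 but 20⁴ = 160000 reaches it, so n = 4.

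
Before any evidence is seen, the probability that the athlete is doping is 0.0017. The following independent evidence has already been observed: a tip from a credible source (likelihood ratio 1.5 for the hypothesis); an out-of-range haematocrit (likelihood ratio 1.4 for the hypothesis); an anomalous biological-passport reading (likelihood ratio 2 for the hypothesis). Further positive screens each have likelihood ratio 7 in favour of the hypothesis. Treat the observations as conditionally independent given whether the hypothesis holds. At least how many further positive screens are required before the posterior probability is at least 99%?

5

Prior odds = 0.0017/0.9983 = 17/9983.
Combined Bayes factor of the evidence already in hand = 1.5 × 1.4 × 2 = 4.2.
Odds after that evidence = (17/9983) × 4.2 = 357/49915.
Target odds = 0.99/0.01 = 99.
Need 7ⁿ ≥ 99 ÷ (357/49915) = 1647195/119.
7⁴ = 2401 falls short of 1647195/119 but 7⁵ = 16807 reaches it, so n = 5.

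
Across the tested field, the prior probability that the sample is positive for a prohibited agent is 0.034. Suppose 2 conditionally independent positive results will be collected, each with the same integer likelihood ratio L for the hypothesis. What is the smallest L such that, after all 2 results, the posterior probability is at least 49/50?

38

Prior odds = 0.034/0.966 = 17/483.
Target odds = 0.98/0.02 = 49.
Need L² ≥ 49 ÷ (17/483) = 23667/17.
37² = 1369 < 23667/17 ≤ 1444 = 38², so L = 38.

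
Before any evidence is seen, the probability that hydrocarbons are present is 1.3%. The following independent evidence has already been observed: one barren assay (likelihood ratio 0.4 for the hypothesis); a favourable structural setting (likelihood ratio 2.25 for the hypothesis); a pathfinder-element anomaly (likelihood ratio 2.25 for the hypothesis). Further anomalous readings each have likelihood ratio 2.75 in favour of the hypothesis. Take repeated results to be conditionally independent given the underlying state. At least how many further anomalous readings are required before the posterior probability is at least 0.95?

Prior odds = 0.013/0.987 = 13/987.
Combined Bayes factor of the evidence already in hand = 0.4 × 2.25 × 2.25 = 2.025.
Odds after that evidence = (13/987) × 2.025 = 351/13160.
Target odds = 0.95/0.05 = 19.
Need 2.75ⁿ ≥ 19 ÷ (351/13160) = 250040/351.
2.75⁶ = 1771561/4096 falls short of 250040/351 but 2.75⁷ = 19487171/16384 reaches it, so n = 7.

7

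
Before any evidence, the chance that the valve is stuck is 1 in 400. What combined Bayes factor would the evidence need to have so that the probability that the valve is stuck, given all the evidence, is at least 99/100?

39501

Prior odds = 0.0025/0.9975 = 1/399.
Target odds = 0.99/0.01 = 99.
Required Bayes factor = 99 ÷ (1/399) = 39501.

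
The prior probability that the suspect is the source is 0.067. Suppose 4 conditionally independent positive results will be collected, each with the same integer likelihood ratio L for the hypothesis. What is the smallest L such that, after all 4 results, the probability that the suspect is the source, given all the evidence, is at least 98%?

Prior odds = 0.067/0.933 = 67/933.
Target odds = 0.98/0.02 = 49.
Need L⁴ ≥ 49 ÷ (67/933) = 45717/67.
5⁴ = 625 < 45717/67 ≤ 1296 = 6⁴, so L = 6.

6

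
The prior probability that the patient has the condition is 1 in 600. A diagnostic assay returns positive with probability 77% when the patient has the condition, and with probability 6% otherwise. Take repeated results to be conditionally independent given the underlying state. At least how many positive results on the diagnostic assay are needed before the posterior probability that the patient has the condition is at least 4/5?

Prior odds = (1/600)/(599/600) = 1/599.
Likelihood ratio of a positive result = 0.77/0.06 = 77/6.
Target posterior odds = 0.8/0.2 = 4.
Require (77/6)ⁿ ≥ 4 ÷ (1/599) = 2396.
(77/6)³ = 456533/216 falls short of 2396 but (77/6)⁴ = 35153041/1296 reaches it, so n = 4.

4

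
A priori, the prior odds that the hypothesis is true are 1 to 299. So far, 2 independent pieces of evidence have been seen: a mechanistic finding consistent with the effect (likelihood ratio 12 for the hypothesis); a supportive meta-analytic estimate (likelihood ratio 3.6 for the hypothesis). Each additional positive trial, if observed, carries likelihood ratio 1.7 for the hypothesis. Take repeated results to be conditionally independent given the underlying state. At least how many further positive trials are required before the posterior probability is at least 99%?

13

Prior odds = 1/299.
Combined Bayes factor of the evidence already in hand = 12 × 3.6 = 43.2.
Odds after that evidence = (1/299) × 43.2 = 216/1495.
Target odds = 0.99/0.01 = 99.
Need 1.7ⁿ ≥ 99 ÷ (216/1495) = 16445/24.
1.7¹² ≈582.622 falls short of 16445/24 but 1.7¹³ ≈990.458 reaches it, so n = 13.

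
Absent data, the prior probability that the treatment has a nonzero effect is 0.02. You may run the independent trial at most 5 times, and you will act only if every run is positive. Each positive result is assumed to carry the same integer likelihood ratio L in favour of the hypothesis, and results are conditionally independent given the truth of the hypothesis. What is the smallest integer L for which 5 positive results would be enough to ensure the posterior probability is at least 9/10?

4

Prior odds = 0.02/0.98 = 1/49.
Target odds = 0.9/0.1 = 9.
Need L⁵ ≥ 9 ÷ (1/49) = 441.
3⁵ = 243 < 441 ≤ 1024 = 4⁵, so L = 4.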